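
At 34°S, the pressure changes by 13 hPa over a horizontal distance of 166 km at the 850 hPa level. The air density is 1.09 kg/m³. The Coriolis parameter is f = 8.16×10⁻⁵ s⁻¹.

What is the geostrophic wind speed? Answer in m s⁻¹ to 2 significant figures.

Pressure gradient: |∂P/∂n| = 1300 Pa / 166000 m = 7.83×10⁻³ Pa/m
Geostrophic balance (pressure-gradient force = Coriolis force):
V_g = (1/(fρ)) |∂P/∂n| = 7.83×10⁻³ / (8.16×10⁻⁵ × 1.09) = 88.0 m/s

88 m s⁻¹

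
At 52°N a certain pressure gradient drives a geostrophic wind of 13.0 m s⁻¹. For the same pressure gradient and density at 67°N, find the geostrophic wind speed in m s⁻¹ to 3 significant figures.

With the same pressure gradient and density, V_g ∝ 1/f ∝ 1/sin φ.
V₂ = V₁ · sin φ₁ / sin φ₂ = 13.0 × sin 52° / sin 67°
V₂ = 13.0 × 0.7880/0.9205 = 11.1 m s⁻¹

11.1 m s⁻¹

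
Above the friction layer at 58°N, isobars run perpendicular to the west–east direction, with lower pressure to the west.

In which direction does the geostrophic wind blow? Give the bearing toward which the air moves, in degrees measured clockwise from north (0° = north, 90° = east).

The pressure-gradient force points toward the west (bearing 270°).
Geostrophic balance: in the Northern Hemisphere the Coriolis force deflects motion to the right, so the geostrophic wind blows 90° to the right of the pressure-gradient force (low pressure on the left).
Rotating 270° by 90° clockwise gives 000° — the wind blows toward the north.

000°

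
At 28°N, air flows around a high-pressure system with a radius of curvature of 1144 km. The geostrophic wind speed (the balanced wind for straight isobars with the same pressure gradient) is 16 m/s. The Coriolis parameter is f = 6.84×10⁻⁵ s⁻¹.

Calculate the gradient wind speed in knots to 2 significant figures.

Around a high, pressure-gradient force acts outward with centrifugal, so Coriolis balances both:
fV = (1/ρ)|∂P/∂n| + V²/R  →  V² − fR·V + fR·V_g = 0
With fR = 6.84×10⁻⁵ × 1144×10³ m = 78.2 m/s:
V = [fR − √((fR)² − 4 fR V_g)]/2 = [78.2 − √(78.2² − 4×78.2×16)]/2 = 22.4 m/s
Supergeostrophic (V > V_g = 16 m/s), as expected around a high.
Converting: 22.4 m/s × 1.944 = 44 knots

44 knots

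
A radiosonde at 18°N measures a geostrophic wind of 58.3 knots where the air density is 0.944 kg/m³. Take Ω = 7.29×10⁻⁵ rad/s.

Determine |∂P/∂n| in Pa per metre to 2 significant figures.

Coriolis parameter at 18°N:
f = 2Ω sin φ = 2 × 7.29×10⁻⁵ × sin 18° = 4.51×10⁻⁵ s⁻¹
Wind speed in SI: 58.3 knots = 30.0 m/s
Geostrophic balance rearranged: |∂P/∂n| = f ρ V_g
|∂P/∂n| = 4.51×10⁻⁵ × 0.944 × 30.0 = 1.28×10⁻³ Pa/m

1.3×10⁻³ Pa/m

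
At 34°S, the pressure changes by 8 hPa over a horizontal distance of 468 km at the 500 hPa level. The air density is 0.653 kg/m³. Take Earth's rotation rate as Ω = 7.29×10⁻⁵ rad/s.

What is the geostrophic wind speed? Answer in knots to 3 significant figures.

Coriolis parameter at 34°S:
f = 2Ω sin φ = 2 × 7.29×10⁻⁵ × sin 34° = 8.15×10⁻⁵ s⁻¹
Pressure gradient: |∂P/∂n| = 800 Pa / 468000 m = 1.71×10⁻³ Pa/m
Geostrophic balance (pressure-gradient force = Coriolis force):
V_g = (1/(fρ)) |∂P/∂n| = 1.71×10⁻³ / (8.15×10⁻⁵ × 0.653) = 32.1 m/s
Converting: 32.1 m/s × 1.944 = 62.4 knots

62.4 knots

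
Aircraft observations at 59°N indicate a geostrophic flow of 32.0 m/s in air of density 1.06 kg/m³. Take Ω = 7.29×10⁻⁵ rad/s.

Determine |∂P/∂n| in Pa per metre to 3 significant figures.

Coriolis parameter at 59°N:
f = 2Ω sin φ = 2 × 7.29×10⁻⁵ × sin 59° = 1.25×10⁻⁴ s⁻¹
Geostrophic balance rearranged: |∂P/∂n| = f ρ V_g
|∂P/∂n| = 1.25×10⁻⁴ × 1.06 × 32.0 = 4.24×10⁻³ Pa/m

4.24×10⁻³ Pa/m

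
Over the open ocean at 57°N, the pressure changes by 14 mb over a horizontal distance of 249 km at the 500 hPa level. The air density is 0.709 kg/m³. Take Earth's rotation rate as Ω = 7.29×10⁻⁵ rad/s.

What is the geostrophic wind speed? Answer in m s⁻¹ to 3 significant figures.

64.9 m s⁻¹

Coriolis parameter at 57°N:
f = 2Ω sin φ = 2 × 7.29×10⁻⁵ × sin 57° = 1.22×10⁻⁴ s⁻¹
Pressure gradient: |∂P/∂n| = 1400 Pa / 249000 m = 5.62×10⁻³ Pa/m
Geostrophic balance (pressure-gradient force = Coriolis force):
V_g = (1/(fρ)) |∂P/∂n| = 5.62×10⁻³ / (1.22×10⁻⁴ × 0.709) = 64.9 m/s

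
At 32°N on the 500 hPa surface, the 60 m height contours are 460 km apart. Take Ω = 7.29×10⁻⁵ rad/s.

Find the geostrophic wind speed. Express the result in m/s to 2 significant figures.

17 m/s

Coriolis parameter at 32°N:
f = 2Ω sin φ = 2 × 7.29×10⁻⁵ × sin 32° = 7.73×10⁻⁵ s⁻¹
Height gradient: |∂Z/∂n| = 60 m / 460000 m = 1.30×10⁻⁴
On a pressure surface, geostrophic balance gives V_g = (g/f)|∂Z/∂n|:
V_g = 9.81 × 1.30×10⁻⁴ / 7.73×10⁻⁵ = 16.6 m/s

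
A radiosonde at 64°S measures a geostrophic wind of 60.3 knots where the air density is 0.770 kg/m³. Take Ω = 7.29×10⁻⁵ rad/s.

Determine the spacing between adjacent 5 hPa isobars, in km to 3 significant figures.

Coriolis parameter at 64°S:
f = 2Ω sin φ = 2 × 7.29×10⁻⁵ × sin 64° = 1.31×10⁻⁴ s⁻¹
Wind speed in SI: 60.3 knots = 31.0 m/s
Geostrophic balance rearranged: |∂P/∂n| = f ρ V_g
|∂P/∂n| = 1.31×10⁻⁴ × 0.770 × 31.0 = 3.13×10⁻³ Pa/m
Isobar spacing: Δn = ΔP/|∂P/∂n| = 500 Pa / 3.13×10⁻³ Pa/m = 159737 m ≈ 160 km

160 km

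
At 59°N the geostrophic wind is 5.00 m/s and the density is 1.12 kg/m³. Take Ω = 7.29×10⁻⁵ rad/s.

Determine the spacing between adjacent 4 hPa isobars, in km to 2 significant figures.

570 km

Coriolis parameter at 59°N:
f = 2Ω sin φ = 2 × 7.29×10⁻⁵ × sin 59° = 1.25×10⁻⁴ s⁻¹
Geostrophic balance rearranged: |∂P/∂n| = f ρ V_g
|∂P/∂n| = 1.25×10⁻⁴ × 1.12 × 5.00 = 7.00×10⁻⁴ Pa/m
Isobar spacing: Δn = ΔP/|∂P/∂n| = 400 Pa / 7.00×10⁻⁴ Pa/m = 571543 m ≈ 570 km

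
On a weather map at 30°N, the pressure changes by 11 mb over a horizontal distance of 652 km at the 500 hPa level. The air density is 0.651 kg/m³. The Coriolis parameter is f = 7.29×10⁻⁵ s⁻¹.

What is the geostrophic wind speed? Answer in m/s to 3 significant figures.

35.5 m/s

Pressure gradient: |∂P/∂n| = 1100 Pa / 652000 m = 1.69×10⁻³ Pa/m
Geostrophic balance (pressure-gradient force = Coriolis force):
V_g = (1/(fρ)) |∂P/∂n| = 1.69×10⁻³ / (7.29×10⁻⁵ × 0.651) = 35.5 m/s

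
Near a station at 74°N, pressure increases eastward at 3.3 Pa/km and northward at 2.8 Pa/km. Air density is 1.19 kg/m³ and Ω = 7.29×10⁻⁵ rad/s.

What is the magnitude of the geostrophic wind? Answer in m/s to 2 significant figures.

Coriolis parameter at 74°N:
f = 2Ω sin φ = 2 × 7.29×10⁻⁵ × sin 74° = 1.40×10⁻⁴ s⁻¹
Component geostrophic relations (x east, y north):
u_g = −(1/(fρ)) ∂P/∂y,  v_g = (1/(fρ)) ∂P/∂x
u_g = −(2.8×10⁻³)/(1.40×10⁻⁴ × 1.19) = −16.8 m/s;  v_g = (3.3×10⁻³)/(1.40×10⁻⁴ × 1.19) = 19.8 m/s
|V_g| = √(u_g² + v_g²) = 25.9 m/s

26 m/s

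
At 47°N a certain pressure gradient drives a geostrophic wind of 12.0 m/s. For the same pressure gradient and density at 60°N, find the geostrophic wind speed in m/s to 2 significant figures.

10 m/s

With the same pressure gradient and density, V_g ∝ 1/f ∝ 1/sin φ.
V₂ = V₁ · sin φ₁ / sin φ₂ = 12.0 × sin 47° / sin 60°
V₂ = 12.0 × 0.7314/0.8660 = 10 m/s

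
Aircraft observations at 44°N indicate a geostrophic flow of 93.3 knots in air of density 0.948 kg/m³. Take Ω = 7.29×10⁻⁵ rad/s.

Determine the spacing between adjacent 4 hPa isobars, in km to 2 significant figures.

Coriolis parameter at 44°N:
f = 2Ω sin φ = 2 × 7.29×10⁻⁵ × sin 44° = 1.01×10⁻⁴ s⁻¹
Wind speed in SI: 93.3 knots = 48.0 m/s
Geostrophic balance rearranged: |∂P/∂n| = f ρ V_g
|∂P/∂n| = 1.01×10⁻⁴ × 0.948 × 48.0 = 4.61×10⁻³ Pa/m
Isobar spacing: Δn = ΔP/|∂P/∂n| = 400 Pa / 4.61×10⁻³ Pa/m = 86797 m ≈ 87 km

87 km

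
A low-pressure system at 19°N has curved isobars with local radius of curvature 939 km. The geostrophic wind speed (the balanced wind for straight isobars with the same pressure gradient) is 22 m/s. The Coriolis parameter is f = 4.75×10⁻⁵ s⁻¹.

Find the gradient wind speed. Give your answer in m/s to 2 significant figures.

Around a low, centrifugal force acts outward with Coriolis, so pressure-gradient force balances both:
(1/ρ)|∂P/∂n| = fV + V²/R  →  V² + fR·V − fR·V_g = 0
With fR = 4.75×10⁻⁵ × 939×10³ m = 44.6 m/s:
V = [−fR + √((fR)² + 4 fR V_g)]/2 = [−44.6 + √(44.6² + 4×44.6×22)]/2 = 16.2 m/s
Subgeostrophic (V < V_g = 22 m/s), as expected around a low.

16 m/s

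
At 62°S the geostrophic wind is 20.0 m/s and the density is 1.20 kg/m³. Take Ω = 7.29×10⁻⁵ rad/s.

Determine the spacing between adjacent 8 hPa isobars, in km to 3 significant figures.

Coriolis parameter at 62°S:
f = 2Ω sin φ = 2 × 7.29×10⁻⁵ × sin 62° = 1.29×10⁻⁴ s⁻¹
Geostrophic balance rearranged: |∂P/∂n| = f ρ V_g
|∂P/∂n| = 1.29×10⁻⁴ × 1.20 × 20.0 = 3.09×10⁻³ Pa/m
Isobar spacing: Δn = ΔP/|∂P/∂n| = 800 Pa / 3.09×10⁻³ Pa/m = 258932 m ≈ 259 km

259 km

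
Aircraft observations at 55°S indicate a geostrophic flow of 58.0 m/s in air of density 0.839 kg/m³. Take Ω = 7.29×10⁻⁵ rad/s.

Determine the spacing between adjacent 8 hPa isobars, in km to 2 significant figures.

140 km

Coriolis parameter at 55°S:
f = 2Ω sin φ = 2 × 7.29×10⁻⁵ × sin 55° = 1.19×10⁻⁴ s⁻¹
Geostrophic balance rearranged: |∂P/∂n| = f ρ V_g
|∂P/∂n| = 1.19×10⁻⁴ × 0.839 × 58.0 = 5.81×10⁻³ Pa/m
Isobar spacing: Δn = ΔP/|∂P/∂n| = 800 Pa / 5.81×10⁻³ Pa/m = 137651 m ≈ 140 km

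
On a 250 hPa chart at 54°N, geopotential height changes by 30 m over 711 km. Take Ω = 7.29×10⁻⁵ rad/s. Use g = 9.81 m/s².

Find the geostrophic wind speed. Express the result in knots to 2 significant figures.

6.8 knots

Coriolis parameter at 54°N:
f = 2Ω sin φ = 2 × 7.29×10⁻⁵ × sin 54° = 1.18×10⁻⁴ s⁻¹
Height gradient: |∂Z/∂n| = 30 m / 711000 m = 4.22×10⁻⁵
On a pressure surface, geostrophic balance gives V_g = (g/f)|∂Z/∂n|:
V_g = 9.81 × 4.22×10⁻⁵ / 1.18×10⁻⁴ = 3.51 m/s
Converting: 3.51 m/s × 1.944 = 6.8 knots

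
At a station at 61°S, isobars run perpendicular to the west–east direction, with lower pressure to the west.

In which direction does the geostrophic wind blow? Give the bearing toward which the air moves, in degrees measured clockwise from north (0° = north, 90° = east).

The pressure-gradient force points toward the west (bearing 270°).
Geostrophic balance: in the Southern Hemisphere the Coriolis force deflects motion to the left, so the geostrophic wind blows 90° to the left of the pressure-gradient force (low pressure on the right).
Rotating 270° by 90° counterclockwise gives 180° — the wind blows toward the south.

180°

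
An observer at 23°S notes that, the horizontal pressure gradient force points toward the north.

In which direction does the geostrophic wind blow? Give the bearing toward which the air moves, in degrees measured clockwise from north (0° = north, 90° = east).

The pressure-gradient force points toward the north (bearing 000°).
Geostrophic balance: in the Southern Hemisphere the Coriolis force deflects motion to the left, so the geostrophic wind blows 90° to the left of the pressure-gradient force (low pressure on the right).
Rotating 000° by 90° counterclockwise gives 270° — the wind blows toward the west.

270°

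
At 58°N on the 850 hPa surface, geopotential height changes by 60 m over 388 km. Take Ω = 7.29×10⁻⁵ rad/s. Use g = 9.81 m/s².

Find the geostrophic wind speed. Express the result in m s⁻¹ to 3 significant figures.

Coriolis parameter at 58°N:
f = 2Ω sin φ = 2 × 7.29×10⁻⁵ × sin 58° = 1.24×10⁻⁴ s⁻¹
Height gradient: |∂Z/∂n| = 60 m / 388000 m = 1.55×10⁻⁴
On a pressure surface, geostrophic balance gives V_g = (g/f)|∂Z/∂n|:
V_g = 9.81 × 1.55×10⁻⁴ / 1.24×10⁻⁴ = 12.3 m/s

12.3 m s⁻¹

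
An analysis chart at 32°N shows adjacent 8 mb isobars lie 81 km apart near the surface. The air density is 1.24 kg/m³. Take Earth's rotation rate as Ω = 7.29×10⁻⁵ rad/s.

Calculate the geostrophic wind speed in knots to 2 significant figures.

Coriolis parameter at 32°N:
f = 2Ω sin φ = 2 × 7.29×10⁻⁵ × sin 32° = 7.73×10⁻⁵ s⁻¹
Pressure gradient: |∂P/∂n| = 800 Pa / 81000 m = 9.88×10⁻³ Pa/m
Geostrophic balance (pressure-gradient force = Coriolis force):
V_g = (1/(fρ)) |∂P/∂n| = 9.88×10⁻³ / (7.73×10⁻⁵ × 1.24) = 103 m/s
Converting: 103 m/s × 1.944 = 200 knots

200 knots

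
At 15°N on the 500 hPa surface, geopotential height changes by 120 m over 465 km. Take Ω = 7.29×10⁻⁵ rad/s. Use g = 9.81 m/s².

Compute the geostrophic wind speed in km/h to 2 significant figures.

Coriolis parameter at 15°N:
f = 2Ω sin φ = 2 × 7.29×10⁻⁵ × sin 15° = 3.77×10⁻⁵ s⁻¹
Height gradient: |∂Z/∂n| = 120 m / 465000 m = 2.58×10⁻⁴
On a pressure surface, geostrophic balance gives V_g = (g/f)|∂Z/∂n|:
V_g = 9.81 × 2.58×10⁻⁴ / 3.77×10⁻⁵ = 67.1 m/s
Converting: 67.1 m/s × 3.6 = 240 km/h

240 km/h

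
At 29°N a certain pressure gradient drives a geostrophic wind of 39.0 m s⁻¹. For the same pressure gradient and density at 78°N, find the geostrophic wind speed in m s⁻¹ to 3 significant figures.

19.3 m s⁻¹

With the same pressure gradient and density, V_g ∝ 1/f ∝ 1/sin φ.
V₂ = V₁ · sin φ₁ / sin φ₂ = 39.0 × sin 29° / sin 78°
V₂ = 39.0 × 0.4848/0.9781 = 19.3 m s⁻¹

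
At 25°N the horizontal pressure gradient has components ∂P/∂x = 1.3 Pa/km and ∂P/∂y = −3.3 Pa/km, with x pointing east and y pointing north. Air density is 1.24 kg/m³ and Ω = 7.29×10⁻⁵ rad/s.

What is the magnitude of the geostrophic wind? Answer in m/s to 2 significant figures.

Coriolis parameter at 25°N:
f = 2Ω sin φ = 2 × 7.29×10⁻⁵ × sin 25° = 6.16×10⁻⁵ s⁻¹
Component geostrophic relations (x east, y north):
u_g = −(1/(fρ)) ∂P/∂y,  v_g = (1/(fρ)) ∂P/∂x
u_g = −(−3.3×10⁻³)/(6.16×10⁻⁵ × 1.24) = 43.2 m/s;  v_g = (1.3×10⁻³)/(6.16×10⁻⁵ × 1.24) = 17.0 m/s
|V_g| = √(u_g² + v_g²) = 46.4 m/s

46 m/s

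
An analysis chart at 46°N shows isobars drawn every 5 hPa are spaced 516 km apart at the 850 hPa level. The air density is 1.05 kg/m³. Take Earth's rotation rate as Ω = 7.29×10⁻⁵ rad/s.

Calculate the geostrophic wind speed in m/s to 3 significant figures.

8.80 m/s

Coriolis parameter at 46°N:
f = 2Ω sin φ = 2 × 7.29×10⁻⁵ × sin 46° = 1.05×10⁻⁴ s⁻¹
Pressure gradient: |∂P/∂n| = 500 Pa / 516000 m = 9.69×10⁻⁴ Pa/m
Geostrophic balance (pressure-gradient force = Coriolis force):
V_g = (1/(fρ)) |∂P/∂n| = 9.69×10⁻⁴ / (1.05×10⁻⁴ × 1.05) = 8.80 m/s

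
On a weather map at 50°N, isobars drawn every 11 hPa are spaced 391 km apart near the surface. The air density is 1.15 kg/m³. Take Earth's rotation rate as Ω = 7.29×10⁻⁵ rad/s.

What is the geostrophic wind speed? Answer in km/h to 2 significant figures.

79 km/h

Coriolis parameter at 50°N:
f = 2Ω sin φ = 2 × 7.29×10⁻⁵ × sin 50° = 1.12×10⁻⁴ s⁻¹
Pressure gradient: |∂P/∂n| = 1100 Pa / 391000 m = 2.81×10⁻³ Pa/m
Geostrophic balance (pressure-gradient force = Coriolis force):
V_g = (1/(fρ)) |∂P/∂n| = 2.81×10⁻³ / (1.12×10⁻⁴ × 1.15) = 21.9 m/s
Converting: 21.9 m/s × 3.6 = 79 km/h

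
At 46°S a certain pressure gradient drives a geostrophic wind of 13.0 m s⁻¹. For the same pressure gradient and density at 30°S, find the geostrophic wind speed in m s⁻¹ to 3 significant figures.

With the same pressure gradient and density, V_g ∝ 1/f ∝ 1/sin φ.
V₂ = V₁ · sin φ₁ / sin φ₂ = 13.0 × sin 46° / sin 30°
V₂ = 13.0 × 0.7193/0.5000 = 18.7 m s⁻¹

18.7 m s⁻¹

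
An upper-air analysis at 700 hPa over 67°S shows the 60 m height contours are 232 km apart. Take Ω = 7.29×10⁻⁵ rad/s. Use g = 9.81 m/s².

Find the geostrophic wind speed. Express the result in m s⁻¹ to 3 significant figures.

Coriolis parameter at 67°S:
f = 2Ω sin φ = 2 × 7.29×10⁻⁵ × sin 67° = 1.34×10⁻⁴ s⁻¹
Height gradient: |∂Z/∂n| = 60 m / 232000 m = 2.59×10⁻⁴
On a pressure surface, geostrophic balance gives V_g = (g/f)|∂Z/∂n|:
V_g = 9.81 × 2.59×10⁻⁴ / 1.34×10⁻⁴ = 18.9 m/s

18.9 m s⁻¹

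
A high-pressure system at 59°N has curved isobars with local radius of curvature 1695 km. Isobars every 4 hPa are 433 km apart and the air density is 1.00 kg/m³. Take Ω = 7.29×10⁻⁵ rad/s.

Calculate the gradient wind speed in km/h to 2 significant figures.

Coriolis parameter at 59°N:
f = 2Ω sin φ = 2 × 7.29×10⁻⁵ × sin 59° = 1.25×10⁻⁴ s⁻¹
Pressure gradient: |∂P/∂n| = 400 Pa / 433000 m = 9.24×10⁻⁴ Pa/m
Geostrophic speed: V_g = |∂P/∂n|/(fρ) = 9.24×10⁻⁴/(1.25×10⁻⁴ × 1.00) = 7.39 m/s
Around a high, pressure-gradient force acts outward with centrifugal, so Coriolis balances both:
fV = (1/ρ)|∂P/∂n| + V²/R  →  V² − fR·V + fR·V_g = 0
With fR = 1.25×10⁻⁴ × 1695×10³ m = 212 m/s:
V = [fR − √((fR)² − 4 fR V_g)]/2 = [212 − √(212² − 4×212×7.39)]/2 = 7.67 m/s
Supergeostrophic (V > V_g = 7.39 m/s), as expected around a high.
Converting: 7.67 m/s × 3.6 = 28 km/h

28 km/h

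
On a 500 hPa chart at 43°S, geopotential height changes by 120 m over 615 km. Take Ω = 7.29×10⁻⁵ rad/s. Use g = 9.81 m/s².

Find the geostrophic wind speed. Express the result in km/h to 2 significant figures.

Coriolis parameter at 43°S:
f = 2Ω sin φ = 2 × 7.29×10⁻⁵ × sin 43° = 9.94×10⁻⁵ s⁻¹
Height gradient: |∂Z/∂n| = 120 m / 615000 m = 1.95×10⁻⁴
On a pressure surface, geostrophic balance gives V_g = (g/f)|∂Z/∂n|:
V_g = 9.81 × 1.95×10⁻⁴ / 9.94×10⁻⁵ = 19.3 m/s
Converting: 19.3 m/s × 3.6 = 69 km/h

69 km/h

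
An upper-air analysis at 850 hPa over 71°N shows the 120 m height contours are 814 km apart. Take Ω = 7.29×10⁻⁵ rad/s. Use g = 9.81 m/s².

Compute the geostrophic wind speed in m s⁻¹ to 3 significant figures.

Coriolis parameter at 71°N:
f = 2Ω sin φ = 2 × 7.29×10⁻⁵ × sin 71° = 1.38×10⁻⁴ s⁻¹
Height gradient: |∂Z/∂n| = 120 m / 814000 m = 1.47×10⁻⁴
On a pressure surface, geostrophic balance gives V_g = (g/f)|∂Z/∂n|:
V_g = 9.81 × 1.47×10⁻⁴ / 1.38×10⁻⁴ = 10.5 m/s

10.5 m s⁻¹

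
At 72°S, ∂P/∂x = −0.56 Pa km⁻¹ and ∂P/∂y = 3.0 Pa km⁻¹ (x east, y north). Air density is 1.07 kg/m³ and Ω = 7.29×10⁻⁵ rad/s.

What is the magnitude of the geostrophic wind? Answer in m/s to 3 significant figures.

Coriolis parameter at 72°S:
f = 2Ω sin φ = 2 × 7.29×10⁻⁵ × sin 72° = 1.39×10⁻⁴ s⁻¹
In the Southern Hemisphere f is negative: f = −1.39×10⁻⁴ s⁻¹.
Component geostrophic relations (x east, y north):
u_g = −(1/(fρ)) ∂P/∂y,  v_g = (1/(fρ)) ∂P/∂x
u_g = −(3.0×10⁻³)/(−1.39×10⁻⁴ × 1.07) = 20.2 m/s;  v_g = (−0.56×10⁻³)/(−1.39×10⁻⁴ × 1.07) = 3.77 m/s
|V_g| = √(u_g² + v_g²) = 20.6 m/s

20.6 m/s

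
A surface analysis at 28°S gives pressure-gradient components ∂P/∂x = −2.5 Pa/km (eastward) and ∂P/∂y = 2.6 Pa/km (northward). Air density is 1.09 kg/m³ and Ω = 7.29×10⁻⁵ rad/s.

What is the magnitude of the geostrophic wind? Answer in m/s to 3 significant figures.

48.3 m/s

Coriolis parameter at 28°S:
f = 2Ω sin φ = 2 × 7.29×10⁻⁵ × sin 28° = 6.84×10⁻⁵ s⁻¹
In the Southern Hemisphere f is negative: f = −6.84×10⁻⁵ s⁻¹.
Component geostrophic relations (x east, y north):
u_g = −(1/(fρ)) ∂P/∂y,  v_g = (1/(fρ)) ∂P/∂x
u_g = −(2.6×10⁻³)/(−6.84×10⁻⁵ × 1.09) = 34.8 m/s;  v_g = (−2.5×10⁻³)/(−6.84×10⁻⁵ × 1.09) = 33.5 m/s
|V_g| = √(u_g² + v_g²) = 48.3 m/s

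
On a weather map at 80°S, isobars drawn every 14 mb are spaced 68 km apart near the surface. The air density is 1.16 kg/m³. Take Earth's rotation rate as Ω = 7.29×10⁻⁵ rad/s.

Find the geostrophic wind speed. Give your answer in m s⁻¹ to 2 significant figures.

Coriolis parameter at 80°S:
f = 2Ω sin φ = 2 × 7.29×10⁻⁵ × sin 80° = 1.44×10⁻⁴ s⁻¹
Pressure gradient: |∂P/∂n| = 1400 Pa / 68000 m = 2.06×10⁻² Pa/m
Geostrophic balance (pressure-gradient force = Coriolis force):
V_g = (1/(fρ)) |∂P/∂n| = 2.06×10⁻² / (1.44×10⁻⁴ × 1.16) = 124 m/s

120 m s⁻¹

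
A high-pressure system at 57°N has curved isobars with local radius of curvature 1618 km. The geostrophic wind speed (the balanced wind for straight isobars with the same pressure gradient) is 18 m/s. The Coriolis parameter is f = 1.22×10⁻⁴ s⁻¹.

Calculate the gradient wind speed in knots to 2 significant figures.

Around a high, pressure-gradient force acts outward with centrifugal, so Coriolis balances both:
fV = (1/ρ)|∂P/∂n| + V²/R  →  V² − fR·V + fR·V_g = 0
With fR = 1.22×10⁻⁴ × 1618×10³ m = 197 m/s:
V = [fR − √((fR)² − 4 fR V_g)]/2 = [197 − √(197² − 4×197×18)]/2 = 20 m/s
Supergeostrophic (V > V_g = 18 m/s), as expected around a high.
Converting: 20 m/s × 1.944 = 39 knots

39 knots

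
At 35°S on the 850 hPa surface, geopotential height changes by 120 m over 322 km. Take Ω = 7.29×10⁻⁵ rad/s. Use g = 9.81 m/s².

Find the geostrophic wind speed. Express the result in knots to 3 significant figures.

Coriolis parameter at 35°S:
f = 2Ω sin φ = 2 × 7.29×10⁻⁵ × sin 35° = 8.36×10⁻⁵ s⁻¹
Height gradient: |∂Z/∂n| = 120 m / 322000 m = 3.73×10⁻⁴
On a pressure surface, geostrophic balance gives V_g = (g/f)|∂Z/∂n|:
V_g = 9.81 × 3.73×10⁻⁴ / 8.36×10⁻⁵ = 43.7 m/s
Converting: 43.7 m/s × 1.944 = 85.0 knots

85.0 knots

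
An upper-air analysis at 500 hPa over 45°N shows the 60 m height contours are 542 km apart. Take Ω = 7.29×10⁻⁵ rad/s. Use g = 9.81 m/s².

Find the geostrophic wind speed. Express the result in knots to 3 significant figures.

Coriolis parameter at 45°N:
f = 2Ω sin φ = 2 × 7.29×10⁻⁵ × sin 45° = 1.03×10⁻⁴ s⁻¹
Height gradient: |∂Z/∂n| = 60 m / 542000 m = 1.11×10⁻⁴
On a pressure surface, geostrophic balance gives V_g = (g/f)|∂Z/∂n|:
V_g = 9.81 × 1.11×10⁻⁴ / 1.03×10⁻⁴ = 10.5 m/s
Converting: 10.5 m/s × 1.944 = 20.5 knots

20.5 knots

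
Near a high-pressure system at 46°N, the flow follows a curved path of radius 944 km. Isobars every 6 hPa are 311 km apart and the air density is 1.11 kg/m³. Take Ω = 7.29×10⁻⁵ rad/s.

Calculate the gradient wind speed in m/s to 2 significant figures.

Coriolis parameter at 46°N:
f = 2Ω sin φ = 2 × 7.29×10⁻⁵ × sin 46° = 1.05×10⁻⁴ s⁻¹
Pressure gradient: |∂P/∂n| = 600 Pa / 311000 m = 1.93×10⁻³ Pa/m
Geostrophic speed: V_g = |∂P/∂n|/(fρ) = 1.93×10⁻³/(1.05×10⁻⁴ × 1.11) = 16.6 m/s
Around a high, pressure-gradient force acts outward with centrifugal, so Coriolis balances both:
fV = (1/ρ)|∂P/∂n| + V²/R  →  V² − fR·V + fR·V_g = 0
With fR = 1.05×10⁻⁴ × 944×10³ m = 99.0 m/s:
V = [fR − √((fR)² − 4 fR V_g)]/2 = [99.0 − √(99.0² − 4×99.0×16.6)]/2 = 21 m/s
Supergeostrophic (V > V_g = 16.6 m/s), as expected around a high.

21 m/s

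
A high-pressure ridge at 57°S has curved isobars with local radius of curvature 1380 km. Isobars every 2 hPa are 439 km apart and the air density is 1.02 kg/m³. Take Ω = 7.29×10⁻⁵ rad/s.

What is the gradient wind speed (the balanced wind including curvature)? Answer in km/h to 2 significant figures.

13 km/h

Coriolis parameter at 57°S:
f = 2Ω sin φ = 2 × 7.29×10⁻⁵ × sin 57° = 1.22×10⁻⁴ s⁻¹
Pressure gradient: |∂P/∂n| = 200 Pa / 439000 m = 4.56×10⁻⁴ Pa/m
Geostrophic speed: V_g = |∂P/∂n|/(fρ) = 4.56×10⁻⁴/(1.22×10⁻⁴ × 1.02) = 3.65 m/s
Around a high, pressure-gradient force acts outward with centrifugal, so Coriolis balances both:
fV = (1/ρ)|∂P/∂n| + V²/R  →  V² − fR·V + fR·V_g = 0
With fR = 1.22×10⁻⁴ × 1380×10³ m = 169 m/s:
V = [fR − √((fR)² − 4 fR V_g)]/2 = [169 − √(169² − 4×169×3.65)]/2 = 3.74 m/s
Supergeostrophic (V > V_g = 3.65 m/s), as expected around a high.
Converting: 3.74 m/s × 3.6 = 13 km/h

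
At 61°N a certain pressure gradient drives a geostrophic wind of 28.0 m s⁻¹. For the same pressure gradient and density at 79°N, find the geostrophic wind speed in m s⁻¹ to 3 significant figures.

24.9 m s⁻¹

With the same pressure gradient and density, V_g ∝ 1/f ∝ 1/sin φ.
V₂ = V₁ · sin φ₁ / sin φ₂ = 28.0 × sin 61° / sin 79°
V₂ = 28.0 × 0.8746/0.9816 = 24.9 m s⁻¹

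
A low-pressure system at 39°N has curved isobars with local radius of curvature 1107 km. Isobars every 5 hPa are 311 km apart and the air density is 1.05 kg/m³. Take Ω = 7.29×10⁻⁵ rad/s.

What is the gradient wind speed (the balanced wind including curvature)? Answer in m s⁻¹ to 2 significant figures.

Coriolis parameter at 39°N:
f = 2Ω sin φ = 2 × 7.29×10⁻⁵ × sin 39° = 9.18×10⁻⁵ s⁻¹
Pressure gradient: |∂P/∂n| = 500 Pa / 311000 m = 1.61×10⁻³ Pa/m
Geostrophic speed: V_g = |∂P/∂n|/(fρ) = 1.61×10⁻³/(9.18×10⁻⁵ × 1.05) = 16.7 m/s
Around a low, centrifugal force acts outward with Coriolis, so pressure-gradient force balances both:
(1/ρ)|∂P/∂n| = fV + V²/R  →  V² + fR·V − fR·V_g = 0
With fR = 9.18×10⁻⁵ × 1107×10³ m = 102 m/s:
V = [−fR + √((fR)² + 4 fR V_g)]/2 = [−102 + √(102² + 4×102×16.7)]/2 = 14.6 m/s
Subgeostrophic (V < V_g = 16.7 m/s), as expected around a low.

15 m s⁻¹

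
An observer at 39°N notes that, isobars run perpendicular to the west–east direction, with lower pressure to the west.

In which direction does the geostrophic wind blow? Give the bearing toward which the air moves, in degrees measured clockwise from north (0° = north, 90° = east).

000°

The pressure-gradient force points toward the west (bearing 270°).
Geostrophic balance: in the Northern Hemisphere the Coriolis force deflects motion to the right, so the geostrophic wind blows 90° to the right of the pressure-gradient force (low pressure on the left).
Rotating 270° by 90° clockwise gives 000° — the wind blows toward the north.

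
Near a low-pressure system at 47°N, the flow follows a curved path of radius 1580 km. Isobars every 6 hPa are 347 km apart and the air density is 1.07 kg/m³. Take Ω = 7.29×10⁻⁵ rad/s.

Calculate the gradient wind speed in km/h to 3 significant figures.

50.4 km/h

Coriolis parameter at 47°N:
f = 2Ω sin φ = 2 × 7.29×10⁻⁵ × sin 47° = 1.07×10⁻⁴ s⁻¹
Pressure gradient: |∂P/∂n| = 600 Pa / 347000 m = 1.73×10⁻³ Pa/m
Geostrophic speed: V_g = |∂P/∂n|/(fρ) = 1.73×10⁻³/(1.07×10⁻⁴ × 1.07) = 15.2 m/s
Around a low, centrifugal force acts outward with Coriolis, so pressure-gradient force balances both:
(1/ρ)|∂P/∂n| = fV + V²/R  →  V² + fR·V − fR·V_g = 0
With fR = 1.07×10⁻⁴ × 1580×10³ m = 168 m/s:
V = [−fR + √((fR)² + 4 fR V_g)]/2 = [−168 + √(168² + 4×168×15.2)]/2 = 14 m/s
Subgeostrophic (V < V_g = 15.2 m/s), as expected around a low.
Converting: 14 m/s × 3.6 = 50.4 km/h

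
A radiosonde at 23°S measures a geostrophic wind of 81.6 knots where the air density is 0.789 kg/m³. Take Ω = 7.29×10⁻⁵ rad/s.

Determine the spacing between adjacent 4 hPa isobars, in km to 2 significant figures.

Coriolis parameter at 23°S:
f = 2Ω sin φ = 2 × 7.29×10⁻⁵ × sin 23° = 5.70×10⁻⁵ s⁻¹
Wind speed in SI: 81.6 knots = 42.0 m/s
Geostrophic balance rearranged: |∂P/∂n| = f ρ V_g
|∂P/∂n| = 5.70×10⁻⁵ × 0.789 × 42.0 = 1.89×10⁻³ Pa/m
Isobar spacing: Δn = ΔP/|∂P/∂n| = 400 Pa / 1.89×10⁻³ Pa/m = 211992 m ≈ 210 km

210 km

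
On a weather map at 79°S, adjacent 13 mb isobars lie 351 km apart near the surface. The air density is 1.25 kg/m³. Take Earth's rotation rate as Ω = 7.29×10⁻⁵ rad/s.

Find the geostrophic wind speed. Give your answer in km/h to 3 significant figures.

74.5 km/h

Coriolis parameter at 79°S:
f = 2Ω sin φ = 2 × 7.29×10⁻⁵ × sin 79° = 1.43×10⁻⁴ s⁻¹
Pressure gradient: |∂P/∂n| = 1300 Pa / 351000 m = 3.70×10⁻³ Pa/m
Geostrophic balance (pressure-gradient force = Coriolis force):
V_g = (1/(fρ)) |∂P/∂n| = 3.70×10⁻³ / (1.43×10⁻⁴ × 1.25) = 20.7 m/s
Converting: 20.7 m/s × 3.6 = 74.5 km/h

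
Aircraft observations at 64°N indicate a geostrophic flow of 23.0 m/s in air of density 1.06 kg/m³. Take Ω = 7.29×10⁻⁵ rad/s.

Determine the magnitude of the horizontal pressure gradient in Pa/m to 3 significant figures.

3.19×10⁻³ Pa/m

Coriolis parameter at 64°N:
f = 2Ω sin φ = 2 × 7.29×10⁻⁵ × sin 64° = 1.31×10⁻⁴ s⁻¹
Geostrophic balance rearranged: |∂P/∂n| = f ρ V_g
|∂P/∂n| = 1.31×10⁻⁴ × 1.06 × 23.0 = 3.19×10⁻³ Pa/m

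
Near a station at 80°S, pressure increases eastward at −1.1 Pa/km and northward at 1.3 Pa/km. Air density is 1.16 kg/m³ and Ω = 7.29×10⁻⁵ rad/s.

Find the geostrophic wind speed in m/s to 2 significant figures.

10 m/s

Coriolis parameter at 80°S:
f = 2Ω sin φ = 2 × 7.29×10⁻⁵ × sin 80° = 1.44×10⁻⁴ s⁻¹
In the Southern Hemisphere f is negative: f = −1.44×10⁻⁴ s⁻¹.
Component geostrophic relations (x east, y north):
u_g = −(1/(fρ)) ∂P/∂y,  v_g = (1/(fρ)) ∂P/∂x
u_g = −(1.3×10⁻³)/(−1.44×10⁻⁴ × 1.16) = 7.81 m/s;  v_g = (−1.1×10⁻³)/(−1.44×10⁻⁴ × 1.16) = 6.60 m/s
|V_g| = √(u_g² + v_g²) = 10.2 m/s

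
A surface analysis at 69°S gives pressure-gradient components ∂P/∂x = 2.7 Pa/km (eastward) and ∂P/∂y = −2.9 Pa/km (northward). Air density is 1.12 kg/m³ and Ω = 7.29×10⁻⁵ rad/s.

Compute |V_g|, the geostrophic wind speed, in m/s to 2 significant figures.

Coriolis parameter at 69°S:
f = 2Ω sin φ = 2 × 7.29×10⁻⁵ × sin 69° = 1.36×10⁻⁴ s⁻¹
In the Southern Hemisphere f is negative: f = −1.36×10⁻⁴ s⁻¹.
Component geostrophic relations (x east, y north):
u_g = −(1/(fρ)) ∂P/∂y,  v_g = (1/(fρ)) ∂P/∂x
u_g = −(−2.9×10⁻³)/(−1.36×10⁻⁴ × 1.12) = −19.0 m/s;  v_g = (2.7×10⁻³)/(−1.36×10⁻⁴ × 1.12) = −17.7 m/s
|V_g| = √(u_g² + v_g²) = 26.0 m/s

26 m/s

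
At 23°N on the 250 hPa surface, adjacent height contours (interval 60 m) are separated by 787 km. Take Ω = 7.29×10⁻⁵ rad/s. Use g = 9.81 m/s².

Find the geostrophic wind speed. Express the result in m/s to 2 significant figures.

13 m/s

Coriolis parameter at 23°N:
f = 2Ω sin φ = 2 × 7.29×10⁻⁵ × sin 23° = 5.70×10⁻⁵ s⁻¹
Height gradient: |∂Z/∂n| = 60 m / 787000 m = 7.62×10⁻⁵
On a pressure surface, geostrophic balance gives V_g = (g/f)|∂Z/∂n|:
V_g = 9.81 × 7.62×10⁻⁵ / 5.70×10⁻⁵ = 13.1 m/s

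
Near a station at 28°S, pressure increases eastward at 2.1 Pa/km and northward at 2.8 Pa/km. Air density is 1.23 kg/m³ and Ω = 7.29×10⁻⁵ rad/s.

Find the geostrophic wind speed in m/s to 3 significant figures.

41.6 m/s

Coriolis parameter at 28°S:
f = 2Ω sin φ = 2 × 7.29×10⁻⁵ × sin 28° = 6.84×10⁻⁵ s⁻¹
In the Southern Hemisphere f is negative: f = −6.84×10⁻⁵ s⁻¹.
Component geostrophic relations (x east, y north):
u_g = −(1/(fρ)) ∂P/∂y,  v_g = (1/(fρ)) ∂P/∂x
u_g = −(2.8×10⁻³)/(−6.84×10⁻⁵ × 1.23) = 33.3 m/s;  v_g = (2.1×10⁻³)/(−6.84×10⁻⁵ × 1.23) = −24.9 m/s
|V_g| = √(u_g² + v_g²) = 41.6 m/s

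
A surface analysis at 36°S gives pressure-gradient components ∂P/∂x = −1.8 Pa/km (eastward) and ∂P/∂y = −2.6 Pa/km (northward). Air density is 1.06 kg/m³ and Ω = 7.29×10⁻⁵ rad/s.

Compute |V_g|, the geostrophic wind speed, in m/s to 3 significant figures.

34.8 m/s

Coriolis parameter at 36°S:
f = 2Ω sin φ = 2 × 7.29×10⁻⁵ × sin 36° = 8.57×10⁻⁵ s⁻¹
In the Southern Hemisphere f is negative: f = −8.57×10⁻⁵ s⁻¹.
Component geostrophic relations (x east, y north):
u_g = −(1/(fρ)) ∂P/∂y,  v_g = (1/(fρ)) ∂P/∂x
u_g = −(−2.6×10⁻³)/(−8.57×10⁻⁵ × 1.06) = −28.6 m/s;  v_g = (−1.8×10⁻³)/(−8.57×10⁻⁵ × 1.06) = 19.8 m/s
|V_g| = √(u_g² + v_g²) = 34.8 m/s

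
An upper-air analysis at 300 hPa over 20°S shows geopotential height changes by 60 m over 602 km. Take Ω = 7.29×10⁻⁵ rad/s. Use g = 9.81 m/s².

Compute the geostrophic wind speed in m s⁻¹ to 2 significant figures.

Coriolis parameter at 20°S:
f = 2Ω sin φ = 2 × 7.29×10⁻⁵ × sin 20° = 4.99×10⁻⁵ s⁻¹
Height gradient: |∂Z/∂n| = 60 m / 602000 m = 9.97×10⁻⁵
On a pressure surface, geostrophic balance gives V_g = (g/f)|∂Z/∂n|:
V_g = 9.81 × 9.97×10⁻⁵ / 4.99×10⁻⁵ = 19.6 m/s

20 m s⁻¹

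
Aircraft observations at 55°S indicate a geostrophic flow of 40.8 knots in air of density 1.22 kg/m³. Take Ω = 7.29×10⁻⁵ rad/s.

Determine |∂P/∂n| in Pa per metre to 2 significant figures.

Coriolis parameter at 55°S:
f = 2Ω sin φ = 2 × 7.29×10⁻⁵ × sin 55° = 1.19×10⁻⁴ s⁻¹
Wind speed in SI: 40.8 knots = 21.0 m/s
Geostrophic balance rearranged: |∂P/∂n| = f ρ V_g
|∂P/∂n| = 1.19×10⁻⁴ × 1.22 × 21.0 = 3.06×10⁻³ Pa/m

3.1×10⁻³ Pa/m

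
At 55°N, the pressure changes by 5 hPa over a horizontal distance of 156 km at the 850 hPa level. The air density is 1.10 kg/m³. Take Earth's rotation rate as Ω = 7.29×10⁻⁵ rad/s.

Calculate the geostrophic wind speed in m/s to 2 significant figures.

Coriolis parameter at 55°N:
f = 2Ω sin φ = 2 × 7.29×10⁻⁵ × sin 55° = 1.19×10⁻⁴ s⁻¹
Pressure gradient: |∂P/∂n| = 500 Pa / 156000 m = 3.21×10⁻³ Pa/m
Geostrophic balance (pressure-gradient force = Coriolis force):
V_g = (1/(fρ)) |∂P/∂n| = 3.21×10⁻³ / (1.19×10⁻⁴ × 1.10) = 24.4 m/s

24 m/s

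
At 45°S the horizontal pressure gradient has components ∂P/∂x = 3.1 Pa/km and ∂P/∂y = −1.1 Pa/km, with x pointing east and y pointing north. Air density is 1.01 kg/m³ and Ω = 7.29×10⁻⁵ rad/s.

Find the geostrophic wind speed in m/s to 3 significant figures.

31.6 m/s

Coriolis parameter at 45°S:
f = 2Ω sin φ = 2 × 7.29×10⁻⁵ × sin 45° = 1.03×10⁻⁴ s⁻¹
In the Southern Hemisphere f is negative: f = −1.03×10⁻⁴ s⁻¹.
Component geostrophic relations (x east, y north):
u_g = −(1/(fρ)) ∂P/∂y,  v_g = (1/(fρ)) ∂P/∂x
u_g = −(−1.1×10⁻³)/(−1.03×10⁻⁴ × 1.01) = −10.6 m/s;  v_g = (3.1×10⁻³)/(−1.03×10⁻⁴ × 1.01) = −29.8 m/s
|V_g| = √(u_g² + v_g²) = 31.6 m/s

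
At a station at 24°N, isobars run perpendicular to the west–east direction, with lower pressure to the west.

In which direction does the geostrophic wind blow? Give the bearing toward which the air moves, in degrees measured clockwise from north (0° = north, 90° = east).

The pressure-gradient force points toward the west (bearing 270°).
Geostrophic balance: in the Northern Hemisphere the Coriolis force deflects motion to the right, so the geostrophic wind blows 90° to the right of the pressure-gradient force (low pressure on the left).
Rotating 270° by 90° clockwise gives 000° — the wind blows toward the north.

000°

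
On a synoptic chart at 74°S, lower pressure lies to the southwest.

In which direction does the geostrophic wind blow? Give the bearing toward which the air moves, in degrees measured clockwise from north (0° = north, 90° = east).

The pressure-gradient force points toward the southwest (bearing 225°).
Geostrophic balance: in the Southern Hemisphere the Coriolis force deflects motion to the left, so the geostrophic wind blows 90° to the left of the pressure-gradient force (low pressure on the right).
Rotating 225° by 90° counterclockwise gives 135° — the wind blows toward the southeast.

135°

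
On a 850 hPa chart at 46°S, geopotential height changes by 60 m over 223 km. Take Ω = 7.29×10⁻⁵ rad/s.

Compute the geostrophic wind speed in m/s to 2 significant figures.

25 m/s

Coriolis parameter at 46°S:
f = 2Ω sin φ = 2 × 7.29×10⁻⁵ × sin 46° = 1.05×10⁻⁴ s⁻¹
Height gradient: |∂Z/∂n| = 60 m / 223000 m = 2.69×10⁻⁴
On a pressure surface, geostrophic balance gives V_g = (g/f)|∂Z/∂n|:
V_g = 9.81 × 2.69×10⁻⁴ / 1.05×10⁻⁴ = 25.2 m/s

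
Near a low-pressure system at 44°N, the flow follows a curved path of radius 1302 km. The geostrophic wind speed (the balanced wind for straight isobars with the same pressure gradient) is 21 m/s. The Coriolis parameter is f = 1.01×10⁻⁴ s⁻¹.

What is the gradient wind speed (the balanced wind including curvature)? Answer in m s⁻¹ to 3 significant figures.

Around a low, centrifugal force acts outward with Coriolis, so pressure-gradient force balances both:
(1/ρ)|∂P/∂n| = fV + V²/R  →  V² + fR·V − fR·V_g = 0
With fR = 1.01×10⁻⁴ × 1302×10³ m = 132 m/s:
V = [−fR + √((fR)² + 4 fR V_g)]/2 = [−132 + √(132² + 4×132×21)]/2 = 18.4 m/s
Subgeostrophic (V < V_g = 21 m/s), as expected around a low.

18.4 m s⁻¹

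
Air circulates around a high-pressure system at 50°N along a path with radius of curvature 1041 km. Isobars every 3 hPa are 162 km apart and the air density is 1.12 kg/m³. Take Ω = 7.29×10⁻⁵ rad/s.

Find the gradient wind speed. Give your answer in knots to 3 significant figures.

Coriolis parameter at 50°N:
f = 2Ω sin φ = 2 × 7.29×10⁻⁵ × sin 50° = 1.12×10⁻⁴ s⁻¹
Pressure gradient: |∂P/∂n| = 300 Pa / 162000 m = 1.85×10⁻³ Pa/m
Geostrophic speed: V_g = |∂P/∂n|/(fρ) = 1.85×10⁻³/(1.12×10⁻⁴ × 1.12) = 14.8 m/s
Around a high, pressure-gradient force acts outward with centrifugal, so Coriolis balances both:
fV = (1/ρ)|∂P/∂n| + V²/R  →  V² − fR·V + fR·V_g = 0
With fR = 1.12×10⁻⁴ × 1041×10³ m = 116 m/s:
V = [fR − √((fR)² − 4 fR V_g)]/2 = [116 − √(116² − 4×116×14.8)]/2 = 17.4 m/s
Supergeostrophic (V > V_g = 14.8 m/s), as expected around a high.
Converting: 17.4 m/s × 1.944 = 33.8 knots

33.8 knots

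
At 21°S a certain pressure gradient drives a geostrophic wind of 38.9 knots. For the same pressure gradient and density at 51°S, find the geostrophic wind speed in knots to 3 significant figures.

With the same pressure gradient and density, V_g ∝ 1/f ∝ 1/sin φ.
V₂ = V₁ · sin φ₁ / sin φ₂ = 38.9 × sin 21° / sin 51°
V₂ = 38.9 × 0.3584/0.7771 = 17.9 knots

17.9 knots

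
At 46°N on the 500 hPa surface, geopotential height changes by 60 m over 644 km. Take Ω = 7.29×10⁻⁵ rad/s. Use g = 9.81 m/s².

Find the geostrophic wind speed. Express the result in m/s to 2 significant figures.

8.7 m/s

Coriolis parameter at 46°N:
f = 2Ω sin φ = 2 × 7.29×10⁻⁵ × sin 46° = 1.05×10⁻⁴ s⁻¹
Height gradient: |∂Z/∂n| = 60 m / 644000 m = 9.32×10⁻⁵
On a pressure surface, geostrophic balance gives V_g = (g/f)|∂Z/∂n|:
V_g = 9.81 × 9.32×10⁻⁵ / 1.05×10⁻⁴ = 8.71 m/s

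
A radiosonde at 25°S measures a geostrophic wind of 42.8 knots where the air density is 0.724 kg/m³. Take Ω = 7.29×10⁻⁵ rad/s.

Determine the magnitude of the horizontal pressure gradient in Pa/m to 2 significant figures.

Coriolis parameter at 25°S:
f = 2Ω sin φ = 2 × 7.29×10⁻⁵ × sin 25° = 6.16×10⁻⁵ s⁻¹
Wind speed in SI: 42.8 knots = 22.0 m/s
Geostrophic balance rearranged: |∂P/∂n| = f ρ V_g
|∂P/∂n| = 6.16×10⁻⁵ × 0.724 × 22.0 = 9.82×10⁻⁴ Pa/m

9.8×10⁻⁴ Pa/m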